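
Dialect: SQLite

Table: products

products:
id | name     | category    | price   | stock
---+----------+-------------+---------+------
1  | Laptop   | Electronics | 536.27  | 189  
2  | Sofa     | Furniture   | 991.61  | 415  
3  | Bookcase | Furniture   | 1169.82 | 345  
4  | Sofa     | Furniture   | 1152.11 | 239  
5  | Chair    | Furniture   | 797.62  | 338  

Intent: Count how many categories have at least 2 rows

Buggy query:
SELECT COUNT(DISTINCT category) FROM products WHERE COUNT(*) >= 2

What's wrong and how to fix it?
Bug: WHERE filters individual rows, not groups, so a group-level COUNT is invalid there

Fix: Group first with HAVING COUNT(*) >= 2, then COUNT the resulting groups

Corrected query:
SELECT COUNT(*) FROM (SELECT category FROM products GROUP BY category HAVING COUNT(*) >= 2)

Result:
COUNT(*)
--------
1       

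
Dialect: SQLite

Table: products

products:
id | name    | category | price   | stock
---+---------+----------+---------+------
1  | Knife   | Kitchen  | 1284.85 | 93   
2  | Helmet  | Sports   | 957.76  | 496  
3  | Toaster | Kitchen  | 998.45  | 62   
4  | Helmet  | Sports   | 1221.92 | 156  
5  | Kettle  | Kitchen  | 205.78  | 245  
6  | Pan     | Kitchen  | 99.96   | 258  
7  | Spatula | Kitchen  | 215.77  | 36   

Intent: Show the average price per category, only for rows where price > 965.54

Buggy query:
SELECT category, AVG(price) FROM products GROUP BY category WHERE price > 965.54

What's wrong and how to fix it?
Bug: Row-level WHERE must come before GROUP BY in the clause order

Fix: Move the WHERE clause before GROUP BY

Corrected query:
SELECT category, AVG(price) FROM products WHERE price > 965.54 GROUP BY category

Result:
category | AVG(price)
---------+-----------
Kitchen  | 1141.65   
Sports   | 1221.92   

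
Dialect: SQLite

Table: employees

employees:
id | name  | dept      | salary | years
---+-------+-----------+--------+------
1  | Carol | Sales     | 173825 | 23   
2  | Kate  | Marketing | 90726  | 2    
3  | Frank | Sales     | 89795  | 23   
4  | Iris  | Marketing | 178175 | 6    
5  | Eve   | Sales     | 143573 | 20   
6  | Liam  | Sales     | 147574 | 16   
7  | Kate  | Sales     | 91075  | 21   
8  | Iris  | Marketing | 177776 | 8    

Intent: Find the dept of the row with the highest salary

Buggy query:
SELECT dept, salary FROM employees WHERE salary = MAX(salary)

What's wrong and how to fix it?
Bug: WHERE is evaluated per row; an aggregate over the whole table isn't defined there

Fix: Wrap MAX in a scalar subquery so WHERE compares against a single value

Corrected query:
SELECT dept, salary FROM employees WHERE salary = (SELECT MAX(salary) FROM employees)

Result:
dept      | salary
----------+-------
Marketing | 178175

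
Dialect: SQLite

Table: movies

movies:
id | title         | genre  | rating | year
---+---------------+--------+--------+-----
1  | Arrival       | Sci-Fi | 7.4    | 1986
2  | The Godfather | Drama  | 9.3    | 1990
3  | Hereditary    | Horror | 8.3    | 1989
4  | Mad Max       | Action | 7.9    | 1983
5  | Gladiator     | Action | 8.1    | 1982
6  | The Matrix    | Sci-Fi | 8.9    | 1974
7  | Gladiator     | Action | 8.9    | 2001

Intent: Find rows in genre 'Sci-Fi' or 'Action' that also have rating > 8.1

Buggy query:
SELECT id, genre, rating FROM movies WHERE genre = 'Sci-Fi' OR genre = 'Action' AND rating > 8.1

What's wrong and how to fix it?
Bug: AND binds tighter than OR, so this parses as genre = 'Sci-Fi' OR (genre = 'Action' AND rating > 8.1)

Fix: Group the OR with parentheses (or use IN), then AND the threshold

Corrected query:
SELECT id, genre, rating FROM movies WHERE (genre = 'Sci-Fi' OR genre = 'Action') AND rating > 8.1

Result:
id | genre  | rating
---+--------+-------
6  | Sci-Fi | 8.9   
7  | Action | 8.9   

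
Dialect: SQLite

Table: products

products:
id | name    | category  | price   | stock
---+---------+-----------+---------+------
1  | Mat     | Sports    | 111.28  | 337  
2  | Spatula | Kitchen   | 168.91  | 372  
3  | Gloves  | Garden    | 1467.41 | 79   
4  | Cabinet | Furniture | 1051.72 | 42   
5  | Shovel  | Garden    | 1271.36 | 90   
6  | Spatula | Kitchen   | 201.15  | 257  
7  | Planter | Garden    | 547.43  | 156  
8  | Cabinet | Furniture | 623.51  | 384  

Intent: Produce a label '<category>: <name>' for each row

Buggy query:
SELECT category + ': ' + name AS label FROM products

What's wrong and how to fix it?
Bug: '+' is numeric addition; on text columns SQLite converts them to 0 instead of concatenating

Fix: Replace + with || to concatenate text

Corrected query:
SELECT category || ': ' || name AS label FROM products

Result:
label             
------------------
Sports: Mat       
Kitchen: Spatula  
Garden: Gloves    
Furniture: Cabinet
Garden: Shovel    
Kitchen: Spatula  
Garden: Planter   
Furniture: Cabinet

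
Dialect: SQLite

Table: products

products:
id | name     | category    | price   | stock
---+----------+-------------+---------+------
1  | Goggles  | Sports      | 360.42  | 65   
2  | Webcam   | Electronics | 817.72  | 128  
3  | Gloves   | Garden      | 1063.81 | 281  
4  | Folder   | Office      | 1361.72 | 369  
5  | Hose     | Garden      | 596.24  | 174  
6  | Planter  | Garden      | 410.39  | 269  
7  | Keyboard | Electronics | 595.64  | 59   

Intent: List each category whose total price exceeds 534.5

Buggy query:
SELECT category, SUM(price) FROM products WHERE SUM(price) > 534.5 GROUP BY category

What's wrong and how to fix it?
Bug: Aggregate functions cannot appear in a WHERE clause

Fix: Use HAVING (which filters groups after aggregation) instead of WHERE

Corrected query:
SELECT category, SUM(price) FROM products GROUP BY category HAVING SUM(price) > 534.5

Result:
category    | SUM(price)
------------+-----------
Electronics | 1413.36   
Garden      | 2070.44   
Office      | 1361.72   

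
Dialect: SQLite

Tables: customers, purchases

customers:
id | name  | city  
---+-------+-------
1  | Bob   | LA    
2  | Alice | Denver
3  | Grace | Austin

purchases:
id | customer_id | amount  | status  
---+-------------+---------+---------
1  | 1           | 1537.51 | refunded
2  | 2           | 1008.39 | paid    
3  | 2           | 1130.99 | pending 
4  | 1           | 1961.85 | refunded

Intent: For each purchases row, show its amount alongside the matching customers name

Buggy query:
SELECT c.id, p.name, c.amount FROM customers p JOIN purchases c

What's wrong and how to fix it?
Bug: Missing join condition: each purchases row is matched to all customers rows instead of just its own

Fix: Add ON c.customer_id = p.id to the JOIN

Corrected query:
SELECT c.id, p.name, c.amount FROM customers p JOIN purchases c ON c.customer_id = p.id

Result:
id | name  | amount 
---+-------+--------
1  | Bob   | 1537.51
2  | Alice | 1008.39
3  | Alice | 1130.99
4  | Bob   | 1961.85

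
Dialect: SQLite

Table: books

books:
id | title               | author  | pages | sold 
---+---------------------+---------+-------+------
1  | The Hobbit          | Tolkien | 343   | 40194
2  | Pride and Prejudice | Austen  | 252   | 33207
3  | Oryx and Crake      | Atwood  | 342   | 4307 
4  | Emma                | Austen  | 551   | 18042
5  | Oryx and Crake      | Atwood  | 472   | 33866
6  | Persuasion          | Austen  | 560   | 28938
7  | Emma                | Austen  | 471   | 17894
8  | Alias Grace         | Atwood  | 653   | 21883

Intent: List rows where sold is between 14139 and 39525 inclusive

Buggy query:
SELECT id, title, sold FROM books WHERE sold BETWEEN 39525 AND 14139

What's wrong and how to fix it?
Bug: BETWEEN expects the lower bound first; with 39525 AND 14139 the range is empty

Fix: Swap the bounds so the smaller value comes first

Corrected query:
SELECT id, title, sold FROM books WHERE sold BETWEEN 14139 AND 39525

Result:
id | title               | sold 
---+---------------------+------
2  | Pride and Prejudice | 33207
4  | Emma                | 18042
5  | Oryx and Crake      | 33866
6  | Persuasion          | 28938
7  | Emma                | 17894
8  | Alias Grace         | 21883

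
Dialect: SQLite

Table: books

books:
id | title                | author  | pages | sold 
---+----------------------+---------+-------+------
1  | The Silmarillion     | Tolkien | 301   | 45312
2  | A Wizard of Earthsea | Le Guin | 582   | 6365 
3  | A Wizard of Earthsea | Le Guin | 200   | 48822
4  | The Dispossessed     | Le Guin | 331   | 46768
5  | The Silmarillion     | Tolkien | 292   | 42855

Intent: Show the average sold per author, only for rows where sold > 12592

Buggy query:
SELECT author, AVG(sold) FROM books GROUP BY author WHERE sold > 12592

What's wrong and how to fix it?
Bug: Row-level WHERE must come before GROUP BY in the clause order

Fix: Move the WHERE clause before GROUP BY

Corrected query:
SELECT author, AVG(sold) FROM books WHERE sold > 12592 GROUP BY author

Result:
author  | AVG(sold)
--------+----------
Le Guin | 47795    
Tolkien | 44083.5  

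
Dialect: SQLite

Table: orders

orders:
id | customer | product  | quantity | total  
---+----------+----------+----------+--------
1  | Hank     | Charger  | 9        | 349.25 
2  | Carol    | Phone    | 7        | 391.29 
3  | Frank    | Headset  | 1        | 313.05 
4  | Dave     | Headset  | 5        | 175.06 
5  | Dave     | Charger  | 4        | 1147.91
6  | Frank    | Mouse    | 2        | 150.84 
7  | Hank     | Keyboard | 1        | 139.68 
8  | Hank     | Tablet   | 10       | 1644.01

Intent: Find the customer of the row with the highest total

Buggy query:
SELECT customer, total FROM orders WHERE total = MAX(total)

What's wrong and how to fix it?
Bug: WHERE is evaluated per row; an aggregate over the whole table isn't defined there

Fix: Wrap MAX in a scalar subquery so WHERE compares against a single value

Corrected query:
SELECT customer, total FROM orders WHERE total = (SELECT MAX(total) FROM orders)

Result:
customer | total  
---------+--------
Hank     | 1644.01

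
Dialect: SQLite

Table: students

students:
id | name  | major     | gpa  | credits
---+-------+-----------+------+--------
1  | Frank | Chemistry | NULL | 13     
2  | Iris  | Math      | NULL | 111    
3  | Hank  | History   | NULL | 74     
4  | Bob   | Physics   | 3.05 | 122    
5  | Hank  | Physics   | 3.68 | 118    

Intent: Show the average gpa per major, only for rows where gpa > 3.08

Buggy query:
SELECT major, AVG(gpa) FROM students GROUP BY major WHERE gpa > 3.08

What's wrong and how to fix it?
Bug: WHERE cannot follow GROUP BY

Fix: Move the WHERE clause before GROUP BY

Corrected query:
SELECT major, AVG(gpa) FROM students WHERE gpa > 3.08 GROUP BY major

Result:
major   | AVG(gpa)
--------+---------
Physics | 3.68    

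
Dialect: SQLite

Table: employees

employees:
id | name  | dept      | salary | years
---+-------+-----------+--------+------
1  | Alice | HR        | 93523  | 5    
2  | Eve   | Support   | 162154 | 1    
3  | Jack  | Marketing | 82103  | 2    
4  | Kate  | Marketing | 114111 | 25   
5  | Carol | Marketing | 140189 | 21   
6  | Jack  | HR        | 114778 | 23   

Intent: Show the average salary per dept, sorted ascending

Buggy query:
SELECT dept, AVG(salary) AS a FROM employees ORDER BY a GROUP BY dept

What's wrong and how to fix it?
Bug: ORDER BY appears before GROUP BY; SQL clause order requires GROUP BY first

Fix: Reorder: SELECT … FROM … GROUP BY … ORDER BY …

Corrected query:
SELECT dept, AVG(salary) AS a FROM employees GROUP BY dept ORDER BY a

Result:
dept      | a            
----------+--------------
HR        | 104150.5     
Marketing | 112134.333333
Support   | 162154       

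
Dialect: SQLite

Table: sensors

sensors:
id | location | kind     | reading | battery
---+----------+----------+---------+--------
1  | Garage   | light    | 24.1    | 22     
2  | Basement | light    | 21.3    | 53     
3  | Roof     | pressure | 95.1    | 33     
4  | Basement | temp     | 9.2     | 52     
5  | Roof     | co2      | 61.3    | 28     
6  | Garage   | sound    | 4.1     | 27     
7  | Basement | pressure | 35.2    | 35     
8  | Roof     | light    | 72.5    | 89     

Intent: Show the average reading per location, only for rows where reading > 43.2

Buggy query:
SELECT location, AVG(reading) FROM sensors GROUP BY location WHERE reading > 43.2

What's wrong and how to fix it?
Bug: Row-level WHERE must come before GROUP BY in the clause order

Fix: Move the WHERE clause before GROUP BY

Corrected query:
SELECT location, AVG(reading) FROM sensors WHERE reading > 43.2 GROUP BY location

Result:
location | AVG(reading)
---------+-------------
Roof     | 76.3        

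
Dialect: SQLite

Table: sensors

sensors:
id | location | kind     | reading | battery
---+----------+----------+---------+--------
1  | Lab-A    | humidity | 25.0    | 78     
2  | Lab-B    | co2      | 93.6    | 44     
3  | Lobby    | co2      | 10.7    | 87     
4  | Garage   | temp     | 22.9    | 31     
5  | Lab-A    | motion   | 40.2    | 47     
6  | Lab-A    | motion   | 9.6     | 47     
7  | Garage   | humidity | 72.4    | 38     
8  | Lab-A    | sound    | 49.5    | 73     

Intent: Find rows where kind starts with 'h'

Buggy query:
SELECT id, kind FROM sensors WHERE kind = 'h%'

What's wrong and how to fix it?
Bug: Wildcards only work with LIKE; '=' treats '%' as a literal character

Fix: Replace '=' with LIKE so 'h%' is treated as a pattern

Corrected query:
SELECT id, kind FROM sensors WHERE kind LIKE 'h%'

Result:
id | kind    
---+---------
1  | humidity
7  | humidity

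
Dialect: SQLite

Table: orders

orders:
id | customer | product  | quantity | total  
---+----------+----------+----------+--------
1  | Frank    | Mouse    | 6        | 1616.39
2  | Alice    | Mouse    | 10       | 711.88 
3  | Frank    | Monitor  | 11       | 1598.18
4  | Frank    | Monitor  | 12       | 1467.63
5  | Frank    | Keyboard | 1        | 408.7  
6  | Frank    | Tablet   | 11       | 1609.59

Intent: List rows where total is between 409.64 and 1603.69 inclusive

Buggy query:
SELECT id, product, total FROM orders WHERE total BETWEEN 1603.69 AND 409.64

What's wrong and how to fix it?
Bug: BETWEEN expects the lower bound first; with 1603.69 AND 409.64 the range is empty

Fix: Write BETWEEN 409.64 AND 1603.69

Corrected query:
SELECT id, product, total FROM orders WHERE total BETWEEN 409.64 AND 1603.69

Result:
id | product | total  
---+---------+--------
2  | Mouse   | 711.88 
3  | Monitor | 1598.18
4  | Monitor | 1467.63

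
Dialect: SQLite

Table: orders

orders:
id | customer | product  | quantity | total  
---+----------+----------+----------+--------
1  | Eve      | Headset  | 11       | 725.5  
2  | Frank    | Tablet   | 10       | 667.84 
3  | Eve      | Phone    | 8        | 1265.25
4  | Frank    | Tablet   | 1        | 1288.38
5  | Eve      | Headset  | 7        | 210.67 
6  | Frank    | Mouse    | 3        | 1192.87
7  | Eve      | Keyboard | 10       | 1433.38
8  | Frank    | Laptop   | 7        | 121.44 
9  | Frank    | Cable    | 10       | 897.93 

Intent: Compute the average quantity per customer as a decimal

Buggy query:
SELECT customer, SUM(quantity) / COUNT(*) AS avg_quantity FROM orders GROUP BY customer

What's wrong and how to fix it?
Bug: Both operands are integers, so '/' performs integer division and truncates

Fix: Cast one side to REAL so the division keeps the fractional part

Corrected query:
SELECT customer, SUM(quantity) * 1.0 / COUNT(*) AS avg_quantity FROM orders GROUP BY customer

Result:
customer | avg_quantity
---------+-------------
Eve      | 9           
Frank    | 6.2         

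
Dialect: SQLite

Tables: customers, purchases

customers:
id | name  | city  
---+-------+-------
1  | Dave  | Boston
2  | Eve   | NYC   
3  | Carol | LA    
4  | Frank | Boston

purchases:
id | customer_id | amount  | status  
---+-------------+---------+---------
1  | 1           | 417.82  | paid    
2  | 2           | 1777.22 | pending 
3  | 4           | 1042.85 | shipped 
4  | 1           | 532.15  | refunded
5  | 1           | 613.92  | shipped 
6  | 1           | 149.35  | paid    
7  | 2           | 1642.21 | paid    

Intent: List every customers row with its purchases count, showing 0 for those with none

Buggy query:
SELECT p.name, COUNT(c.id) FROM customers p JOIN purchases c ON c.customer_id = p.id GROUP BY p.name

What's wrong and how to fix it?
Bug: An inner join excludes parents with zero children

Fix: Switch to LEFT JOIN to retain unmatched parent rows

Corrected query:
SELECT p.name, COUNT(c.id) FROM customers p LEFT JOIN purchases c ON c.customer_id = p.id GROUP BY p.name

Result:
name  | COUNT(c.id)
------+------------
Carol | 0          
Dave  | 4          
Eve   | 2          
Frank | 1          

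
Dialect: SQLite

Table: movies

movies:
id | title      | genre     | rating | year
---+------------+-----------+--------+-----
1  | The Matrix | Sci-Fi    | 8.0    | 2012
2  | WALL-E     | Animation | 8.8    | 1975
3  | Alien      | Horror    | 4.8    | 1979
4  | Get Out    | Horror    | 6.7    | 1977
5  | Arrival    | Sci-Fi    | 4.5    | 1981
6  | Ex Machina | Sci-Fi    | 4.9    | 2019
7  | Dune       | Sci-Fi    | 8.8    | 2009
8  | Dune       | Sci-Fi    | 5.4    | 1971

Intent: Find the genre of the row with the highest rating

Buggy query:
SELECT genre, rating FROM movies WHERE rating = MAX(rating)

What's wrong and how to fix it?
Bug: WHERE is evaluated per row; an aggregate over the whole table isn't defined there

Fix: Wrap MAX in a scalar subquery so WHERE compares against a single value

Corrected query:
SELECT genre, rating FROM movies WHERE rating = (SELECT MAX(rating) FROM movies)

Result:
genre     | rating
----------+-------
Animation | 8.8   
Sci-Fi    | 8.8   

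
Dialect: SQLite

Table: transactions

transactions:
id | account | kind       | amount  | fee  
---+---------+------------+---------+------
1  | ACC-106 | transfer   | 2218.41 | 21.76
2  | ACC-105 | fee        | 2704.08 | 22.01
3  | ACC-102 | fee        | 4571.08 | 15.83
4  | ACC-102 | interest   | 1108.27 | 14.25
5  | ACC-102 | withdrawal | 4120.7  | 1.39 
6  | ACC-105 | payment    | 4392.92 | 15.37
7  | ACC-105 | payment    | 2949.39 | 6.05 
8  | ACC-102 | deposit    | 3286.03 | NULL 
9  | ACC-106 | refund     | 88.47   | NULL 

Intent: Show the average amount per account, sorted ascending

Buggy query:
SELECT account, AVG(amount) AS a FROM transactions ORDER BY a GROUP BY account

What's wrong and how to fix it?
Bug: GROUP BY must precede ORDER BY

Fix: Move ORDER BY to the end, after GROUP BY

Corrected query:
SELECT account, AVG(amount) AS a FROM transactions GROUP BY account ORDER BY a

Result:
account | a          
--------+------------
ACC-106 | 1153.44    
ACC-102 | 3271.52    
ACC-105 | 3348.796667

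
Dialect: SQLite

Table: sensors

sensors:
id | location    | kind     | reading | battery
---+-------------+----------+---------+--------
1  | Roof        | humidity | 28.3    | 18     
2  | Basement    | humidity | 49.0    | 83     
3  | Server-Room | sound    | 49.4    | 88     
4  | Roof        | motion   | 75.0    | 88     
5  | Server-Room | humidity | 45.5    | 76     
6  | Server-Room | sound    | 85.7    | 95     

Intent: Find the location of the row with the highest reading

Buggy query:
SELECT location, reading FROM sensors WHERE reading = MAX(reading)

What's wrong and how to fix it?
Bug: MAX(reading) is an aggregate and cannot be used directly in WHERE

Fix: Use a subquery: WHERE reading = (SELECT MAX(reading) FROM sensors)

Corrected query:
SELECT location, reading FROM sensors WHERE reading = (SELECT MAX(reading) FROM sensors)

Result:
location    | reading
------------+--------
Server-Room | 85.7   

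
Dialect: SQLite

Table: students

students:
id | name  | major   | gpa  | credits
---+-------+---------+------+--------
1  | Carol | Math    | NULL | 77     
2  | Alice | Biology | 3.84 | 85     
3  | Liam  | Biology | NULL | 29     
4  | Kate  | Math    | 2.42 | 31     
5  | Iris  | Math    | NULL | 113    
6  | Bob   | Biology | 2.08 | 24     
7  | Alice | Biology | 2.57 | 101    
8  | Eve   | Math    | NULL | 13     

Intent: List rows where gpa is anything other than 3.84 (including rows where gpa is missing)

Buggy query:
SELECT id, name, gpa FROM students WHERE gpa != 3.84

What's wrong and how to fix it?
Bug: Inequality against NULL is unknown, not true; rows with NULL are dropped

Fix: Handle NULL separately with IS NULL alongside the inequality

Corrected query:
SELECT id, name, gpa FROM students WHERE gpa != 3.84 OR gpa IS NULL

Result:
id | name  | gpa 
---+-------+-----
1  | Carol | NULL
3  | Liam  | NULL
4  | Kate  | 2.42
5  | Iris  | NULL
6  | Bob   | 2.08
7  | Alice | 2.57
8  | Eve   | NULL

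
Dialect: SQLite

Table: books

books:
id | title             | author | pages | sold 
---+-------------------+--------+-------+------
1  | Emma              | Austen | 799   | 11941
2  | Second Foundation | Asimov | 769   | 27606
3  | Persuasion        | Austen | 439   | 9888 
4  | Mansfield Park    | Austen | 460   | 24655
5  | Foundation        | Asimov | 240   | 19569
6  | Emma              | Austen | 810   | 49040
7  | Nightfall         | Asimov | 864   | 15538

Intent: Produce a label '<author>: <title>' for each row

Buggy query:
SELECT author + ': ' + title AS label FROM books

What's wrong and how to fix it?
Bug: '+' is numeric addition; on text columns SQLite converts them to 0 instead of concatenating

Fix: Use the || operator for string concatenation

Corrected query:
SELECT author || ': ' || title AS label FROM books

Result:
label                    
-------------------------
Austen: Emma             
Asimov: Second Foundation
Austen: Persuasion       
Austen: Mansfield Park   
Asimov: Foundation       
Austen: Emma             
Asimov: Nightfall        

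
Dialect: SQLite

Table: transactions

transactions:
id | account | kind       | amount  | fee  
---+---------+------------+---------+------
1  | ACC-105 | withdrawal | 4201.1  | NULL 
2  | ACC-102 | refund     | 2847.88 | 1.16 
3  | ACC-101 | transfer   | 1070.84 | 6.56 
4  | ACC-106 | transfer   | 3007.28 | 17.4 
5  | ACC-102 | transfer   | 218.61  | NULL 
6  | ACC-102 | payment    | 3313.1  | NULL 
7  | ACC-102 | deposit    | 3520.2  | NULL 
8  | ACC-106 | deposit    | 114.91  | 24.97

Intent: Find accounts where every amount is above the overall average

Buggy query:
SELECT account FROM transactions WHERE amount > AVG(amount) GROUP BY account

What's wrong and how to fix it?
Bug: WHERE evaluates per row before aggregation, so AVG() is unavailable

Fix: Compute the overall average in a scalar subquery and compare each group's MIN against it in HAVING

Corrected query:
SELECT account FROM transactions GROUP BY account HAVING MIN(amount) > (SELECT AVG(amount) FROM transactions)

Result:
account
-------
ACC-105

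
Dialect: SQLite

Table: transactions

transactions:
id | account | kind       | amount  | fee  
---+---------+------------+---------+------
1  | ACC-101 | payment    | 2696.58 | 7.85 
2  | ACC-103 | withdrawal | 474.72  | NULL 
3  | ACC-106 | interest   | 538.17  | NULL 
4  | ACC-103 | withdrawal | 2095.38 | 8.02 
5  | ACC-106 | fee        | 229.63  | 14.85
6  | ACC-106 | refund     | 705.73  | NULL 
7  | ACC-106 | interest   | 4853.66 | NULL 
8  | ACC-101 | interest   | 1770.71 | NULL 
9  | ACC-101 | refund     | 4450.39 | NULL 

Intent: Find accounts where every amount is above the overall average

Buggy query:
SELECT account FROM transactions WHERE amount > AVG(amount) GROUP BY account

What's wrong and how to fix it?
Bug: AVG() is an aggregate; it can't sit directly in WHERE

Fix: Use a subquery for AVG and a HAVING MIN(...) filter so the condition holds for every row in the group

Corrected query:
SELECT account FROM transactions GROUP BY account HAVING MIN(amount) > (SELECT AVG(amount) FROM transactions)

Result:
(no rows)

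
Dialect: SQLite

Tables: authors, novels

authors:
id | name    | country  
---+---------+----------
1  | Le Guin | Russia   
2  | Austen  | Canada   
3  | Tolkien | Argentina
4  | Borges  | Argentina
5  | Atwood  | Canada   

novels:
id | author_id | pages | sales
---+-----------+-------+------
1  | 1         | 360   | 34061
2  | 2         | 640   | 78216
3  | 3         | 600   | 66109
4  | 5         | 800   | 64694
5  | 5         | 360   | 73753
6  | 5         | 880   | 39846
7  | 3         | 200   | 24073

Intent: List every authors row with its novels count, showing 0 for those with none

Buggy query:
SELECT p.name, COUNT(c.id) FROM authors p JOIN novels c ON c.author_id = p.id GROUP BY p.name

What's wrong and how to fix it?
Bug: INNER JOIN drops authors rows that have no matching novels rows

Fix: Use LEFT JOIN so parents without children still appear (COUNT(c.id) gives 0)

Corrected query:
SELECT p.name, COUNT(c.id) FROM authors p LEFT JOIN novels c ON c.author_id = p.id GROUP BY p.name

Result:
name    | COUNT(c.id)
--------+------------
Atwood  | 3          
Austen  | 1          
Borges  | 0          
Le Guin | 1          
Tolkien | 2          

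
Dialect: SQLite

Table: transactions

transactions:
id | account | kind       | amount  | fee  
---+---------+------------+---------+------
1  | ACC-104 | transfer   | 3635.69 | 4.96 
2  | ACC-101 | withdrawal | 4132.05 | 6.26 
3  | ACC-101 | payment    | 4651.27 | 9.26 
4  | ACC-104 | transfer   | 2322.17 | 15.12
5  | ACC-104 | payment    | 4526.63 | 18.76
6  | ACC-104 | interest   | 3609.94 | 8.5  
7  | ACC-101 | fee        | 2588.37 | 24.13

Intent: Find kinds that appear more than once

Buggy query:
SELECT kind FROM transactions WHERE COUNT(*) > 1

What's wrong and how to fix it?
Bug: COUNT(*) is an aggregate and cannot be used in WHERE

Fix: Group first, then use HAVING for the count condition

Corrected query:
SELECT kind FROM transactions GROUP BY kind HAVING COUNT(*) > 1

Result:
kind    
--------
payment 
transfer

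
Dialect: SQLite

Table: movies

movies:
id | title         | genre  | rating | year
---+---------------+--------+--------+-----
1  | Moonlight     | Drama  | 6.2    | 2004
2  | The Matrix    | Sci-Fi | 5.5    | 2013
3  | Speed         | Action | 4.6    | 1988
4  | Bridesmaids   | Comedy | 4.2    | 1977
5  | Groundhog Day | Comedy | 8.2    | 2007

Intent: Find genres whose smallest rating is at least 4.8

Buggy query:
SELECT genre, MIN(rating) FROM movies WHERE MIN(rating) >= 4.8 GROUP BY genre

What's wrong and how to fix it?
Bug: MIN() in WHERE is a misuse of aggregate

Fix: Use HAVING for the per-group MIN condition

Corrected query:
SELECT genre, MIN(rating) FROM movies GROUP BY genre HAVING MIN(rating) >= 4.8

Result:
genre  | MIN(rating)
-------+------------
Drama  | 6.2        
Sci-Fi | 5.5        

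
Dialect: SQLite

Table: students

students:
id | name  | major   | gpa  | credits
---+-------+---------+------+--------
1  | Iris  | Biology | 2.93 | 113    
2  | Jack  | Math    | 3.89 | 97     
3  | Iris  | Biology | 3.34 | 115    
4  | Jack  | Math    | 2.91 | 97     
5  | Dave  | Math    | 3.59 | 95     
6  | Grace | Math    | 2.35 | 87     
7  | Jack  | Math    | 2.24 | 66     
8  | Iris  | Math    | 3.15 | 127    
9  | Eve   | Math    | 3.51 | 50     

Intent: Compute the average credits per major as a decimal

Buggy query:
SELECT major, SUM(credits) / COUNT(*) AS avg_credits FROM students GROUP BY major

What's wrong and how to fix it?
Bug: Both operands are integers, so '/' performs integer division and truncates

Fix: Cast one side to REAL so the division keeps the fractional part

Corrected query:
SELECT major, SUM(credits) * 1.0 / COUNT(*) AS avg_credits FROM students GROUP BY major

Result:
major   | avg_credits
--------+------------
Biology | 114        
Math    | 88.428571  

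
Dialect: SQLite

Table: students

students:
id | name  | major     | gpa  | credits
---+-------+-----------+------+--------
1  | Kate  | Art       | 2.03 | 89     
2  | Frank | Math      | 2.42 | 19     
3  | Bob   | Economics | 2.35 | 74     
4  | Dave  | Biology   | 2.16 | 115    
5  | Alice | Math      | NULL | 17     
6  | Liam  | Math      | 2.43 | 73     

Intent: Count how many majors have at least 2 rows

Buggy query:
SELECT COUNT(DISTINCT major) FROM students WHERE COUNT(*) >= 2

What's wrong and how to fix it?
Bug: WHERE filters individual rows, not groups, so a group-level COUNT is invalid there

Fix: Use a subquery that GROUPs and filters with HAVING, then count its rows

Corrected query:
SELECT COUNT(*) FROM (SELECT major FROM students GROUP BY major HAVING COUNT(*) >= 2)

Result:
COUNT(*)
--------
1       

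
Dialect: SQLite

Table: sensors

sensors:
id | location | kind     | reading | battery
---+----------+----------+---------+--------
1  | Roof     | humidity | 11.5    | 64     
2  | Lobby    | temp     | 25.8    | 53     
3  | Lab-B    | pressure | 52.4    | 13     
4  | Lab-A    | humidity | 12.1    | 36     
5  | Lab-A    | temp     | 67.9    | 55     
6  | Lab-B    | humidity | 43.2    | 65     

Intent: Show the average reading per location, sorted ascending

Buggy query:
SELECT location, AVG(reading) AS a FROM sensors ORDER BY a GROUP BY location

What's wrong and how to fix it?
Bug: GROUP BY must precede ORDER BY

Fix: Reorder: SELECT … FROM … GROUP BY … ORDER BY …

Corrected query:
SELECT location, AVG(reading) AS a FROM sensors GROUP BY location ORDER BY a

Result:
location | a   
---------+-----
Roof     | 11.5
Lobby    | 25.8
Lab-A    | 40  
Lab-B    | 47.8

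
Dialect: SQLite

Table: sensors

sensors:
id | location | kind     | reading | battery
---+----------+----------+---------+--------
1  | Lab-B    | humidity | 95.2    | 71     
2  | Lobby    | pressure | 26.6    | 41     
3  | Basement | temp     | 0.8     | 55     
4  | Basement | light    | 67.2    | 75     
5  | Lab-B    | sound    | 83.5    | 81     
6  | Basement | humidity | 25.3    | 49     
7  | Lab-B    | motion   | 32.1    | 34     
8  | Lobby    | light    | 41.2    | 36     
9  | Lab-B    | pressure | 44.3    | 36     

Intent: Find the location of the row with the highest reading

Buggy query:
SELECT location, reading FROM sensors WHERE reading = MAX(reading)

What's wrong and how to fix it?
Bug: MAX(reading) is an aggregate and cannot be used directly in WHERE

Fix: Wrap MAX in a scalar subquery so WHERE compares against a single value

Corrected query:
SELECT location, reading FROM sensors WHERE reading = (SELECT MAX(reading) FROM sensors)

Result:
location | reading
---------+--------
Lab-B    | 95.2   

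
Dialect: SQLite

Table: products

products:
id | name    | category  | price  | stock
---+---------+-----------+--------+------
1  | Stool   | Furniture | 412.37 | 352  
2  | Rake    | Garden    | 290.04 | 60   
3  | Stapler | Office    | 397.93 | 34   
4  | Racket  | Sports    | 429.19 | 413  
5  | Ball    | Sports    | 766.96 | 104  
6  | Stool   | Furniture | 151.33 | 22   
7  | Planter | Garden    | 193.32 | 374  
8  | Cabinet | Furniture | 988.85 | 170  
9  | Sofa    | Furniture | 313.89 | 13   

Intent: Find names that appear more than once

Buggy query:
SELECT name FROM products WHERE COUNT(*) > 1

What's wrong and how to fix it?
Bug: WHERE can't reference COUNT(*); aggregates are computed after WHERE

Fix: Group first, then use HAVING for the count condition

Corrected query:
SELECT name FROM products GROUP BY name HAVING COUNT(*) > 1

Result:
name 
-----
Stool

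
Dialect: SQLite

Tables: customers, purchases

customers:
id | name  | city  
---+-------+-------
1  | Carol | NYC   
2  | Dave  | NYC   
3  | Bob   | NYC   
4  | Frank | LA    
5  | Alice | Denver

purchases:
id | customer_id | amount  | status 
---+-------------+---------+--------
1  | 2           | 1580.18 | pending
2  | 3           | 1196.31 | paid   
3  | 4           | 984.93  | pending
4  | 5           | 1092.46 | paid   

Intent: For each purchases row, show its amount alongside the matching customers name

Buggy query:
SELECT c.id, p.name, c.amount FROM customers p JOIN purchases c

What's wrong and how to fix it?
Bug: JOIN with no ON clause produces a cartesian product; every purchases row pairs with every customers row

Fix: Specify the join condition linking the foreign key to the parent id

Corrected query:
SELECT c.id, p.name, c.amount FROM customers p JOIN purchases c ON c.customer_id = p.id

Result:
id | name  | amount 
---+-------+--------
1  | Dave  | 1580.18
2  | Bob   | 1196.31
3  | Frank | 984.93 
4  | Alice | 1092.46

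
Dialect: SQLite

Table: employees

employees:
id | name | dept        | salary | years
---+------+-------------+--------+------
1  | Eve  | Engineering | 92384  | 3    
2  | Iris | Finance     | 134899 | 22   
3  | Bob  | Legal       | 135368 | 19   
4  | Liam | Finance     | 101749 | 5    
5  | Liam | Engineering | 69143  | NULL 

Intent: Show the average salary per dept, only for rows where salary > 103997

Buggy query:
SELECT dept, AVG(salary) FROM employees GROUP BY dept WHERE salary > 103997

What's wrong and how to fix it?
Bug: WHERE cannot follow GROUP BY

Fix: Move the WHERE clause before GROUP BY

Corrected query:
SELECT dept, AVG(salary) FROM employees WHERE salary > 103997 GROUP BY dept

Result:
dept    | AVG(salary)
--------+------------
Finance | 134899     
Legal   | 135368     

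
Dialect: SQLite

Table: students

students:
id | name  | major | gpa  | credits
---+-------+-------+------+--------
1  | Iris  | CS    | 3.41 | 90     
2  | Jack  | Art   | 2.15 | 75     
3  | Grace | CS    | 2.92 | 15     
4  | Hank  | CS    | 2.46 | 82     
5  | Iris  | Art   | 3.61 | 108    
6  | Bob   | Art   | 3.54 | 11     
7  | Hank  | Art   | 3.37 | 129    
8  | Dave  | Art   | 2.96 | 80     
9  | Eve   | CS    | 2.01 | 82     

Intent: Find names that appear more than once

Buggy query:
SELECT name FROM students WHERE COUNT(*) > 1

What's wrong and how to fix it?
Bug: COUNT(*) is an aggregate and cannot be used in WHERE

Fix: Group first, then use HAVING for the count condition

Corrected query:
SELECT name FROM students GROUP BY name HAVING COUNT(*) > 1

Result:
name
----
Hank
Iris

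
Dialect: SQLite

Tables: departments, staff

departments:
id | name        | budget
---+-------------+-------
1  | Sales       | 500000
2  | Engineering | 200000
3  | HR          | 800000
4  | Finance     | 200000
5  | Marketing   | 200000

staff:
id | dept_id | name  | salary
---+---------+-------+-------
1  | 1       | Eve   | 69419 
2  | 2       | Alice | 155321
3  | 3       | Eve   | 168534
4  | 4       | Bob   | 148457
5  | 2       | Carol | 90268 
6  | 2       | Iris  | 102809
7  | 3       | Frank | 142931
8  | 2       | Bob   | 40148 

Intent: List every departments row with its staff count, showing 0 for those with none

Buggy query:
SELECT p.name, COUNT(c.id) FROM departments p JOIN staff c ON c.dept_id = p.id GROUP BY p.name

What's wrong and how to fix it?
Bug: INNER JOIN drops departments rows that have no matching staff rows

Fix: Use LEFT JOIN so parents without children still appear (COUNT(c.id) gives 0)

Corrected query:
SELECT p.name, COUNT(c.id) FROM departments p LEFT JOIN staff c ON c.dept_id = p.id GROUP BY p.name

Result:
name        | COUNT(c.id)
------------+------------
Engineering | 4          
Finance     | 1          
HR          | 2          
Marketing   | 0          
Sales       | 1          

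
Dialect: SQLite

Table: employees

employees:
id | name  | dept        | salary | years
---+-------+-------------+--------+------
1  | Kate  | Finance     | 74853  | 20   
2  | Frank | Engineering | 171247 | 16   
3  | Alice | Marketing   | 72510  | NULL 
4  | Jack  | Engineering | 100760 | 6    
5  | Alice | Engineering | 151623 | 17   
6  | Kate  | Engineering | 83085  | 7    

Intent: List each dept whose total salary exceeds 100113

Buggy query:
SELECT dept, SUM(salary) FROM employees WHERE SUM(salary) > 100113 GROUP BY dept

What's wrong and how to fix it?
Bug: WHERE runs before GROUP BY, so aggregates aren't available there

Fix: Use HAVING (which filters groups after aggregation) instead of WHERE

Corrected query:
SELECT dept, SUM(salary) FROM employees GROUP BY dept HAVING SUM(salary) > 100113

Result:
dept        | SUM(salary)
------------+------------
Engineering | 506715     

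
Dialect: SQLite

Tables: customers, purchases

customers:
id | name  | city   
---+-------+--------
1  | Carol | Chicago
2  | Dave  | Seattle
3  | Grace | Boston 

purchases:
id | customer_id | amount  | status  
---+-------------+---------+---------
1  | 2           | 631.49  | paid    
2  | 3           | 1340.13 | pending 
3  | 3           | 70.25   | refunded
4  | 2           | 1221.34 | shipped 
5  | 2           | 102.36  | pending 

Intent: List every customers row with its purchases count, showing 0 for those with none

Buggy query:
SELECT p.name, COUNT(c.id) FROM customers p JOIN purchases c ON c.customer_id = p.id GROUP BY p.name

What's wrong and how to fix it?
Bug: An inner join excludes parents with zero children

Fix: Use LEFT JOIN so parents without children still appear (COUNT(c.id) gives 0)

Corrected query:
SELECT p.name, COUNT(c.id) FROM customers p LEFT JOIN purchases c ON c.customer_id = p.id GROUP BY p.name

Result:
name  | COUNT(c.id)
------+------------
Carol | 0          
Dave  | 3          
Grace | 2          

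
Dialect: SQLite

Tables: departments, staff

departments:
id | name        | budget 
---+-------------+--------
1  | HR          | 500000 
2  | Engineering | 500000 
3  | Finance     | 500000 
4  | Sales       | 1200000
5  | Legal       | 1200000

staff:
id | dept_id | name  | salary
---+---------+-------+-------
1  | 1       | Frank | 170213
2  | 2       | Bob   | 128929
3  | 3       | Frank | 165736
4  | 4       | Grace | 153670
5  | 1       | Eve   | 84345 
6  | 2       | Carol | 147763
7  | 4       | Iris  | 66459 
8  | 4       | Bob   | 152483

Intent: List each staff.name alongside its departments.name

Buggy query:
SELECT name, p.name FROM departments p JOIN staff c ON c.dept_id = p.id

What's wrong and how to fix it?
Bug: Both tables have a 'name' column; the unqualified reference is ambiguous

Fix: Qualify the column with its table alias (c.name)

Corrected query:
SELECT c.name, p.name FROM departments p JOIN staff c ON c.dept_id = p.id

Result:
name  | name       
------+------------
Frank | HR         
Bob   | Engineering
Frank | Finance    
Grace | Sales      
Eve   | HR         
Carol | Engineering
Iris  | Sales      
Bob   | Sales      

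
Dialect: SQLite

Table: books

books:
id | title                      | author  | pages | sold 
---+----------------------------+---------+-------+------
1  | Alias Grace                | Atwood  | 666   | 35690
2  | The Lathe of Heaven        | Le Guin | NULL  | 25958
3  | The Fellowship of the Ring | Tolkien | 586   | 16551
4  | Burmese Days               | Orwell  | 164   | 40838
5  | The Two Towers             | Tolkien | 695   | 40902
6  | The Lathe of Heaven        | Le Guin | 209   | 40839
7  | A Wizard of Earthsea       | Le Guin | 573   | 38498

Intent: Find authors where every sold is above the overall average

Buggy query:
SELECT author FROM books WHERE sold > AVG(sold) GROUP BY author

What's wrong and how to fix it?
Bug: WHERE evaluates per row before aggregation, so AVG() is unavailable

Fix: Use a subquery for AVG and a HAVING MIN(...) filter so the condition holds for every row in the group

Corrected query:
SELECT author FROM books GROUP BY author HAVING MIN(sold) > (SELECT AVG(sold) FROM books)

Result:
author
------
Atwood
Orwell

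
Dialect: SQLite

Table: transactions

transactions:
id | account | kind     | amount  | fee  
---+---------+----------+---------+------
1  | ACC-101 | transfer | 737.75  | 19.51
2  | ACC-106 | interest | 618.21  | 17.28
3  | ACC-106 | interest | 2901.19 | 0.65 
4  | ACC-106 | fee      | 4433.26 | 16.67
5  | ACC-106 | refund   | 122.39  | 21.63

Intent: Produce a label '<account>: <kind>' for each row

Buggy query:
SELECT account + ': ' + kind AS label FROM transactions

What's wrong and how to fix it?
Bug: '+' is numeric addition; on text columns SQLite converts them to 0 instead of concatenating

Fix: Use the || operator for string concatenation

Corrected query:
SELECT account || ': ' || kind AS label FROM transactions

Result:
label            
-----------------
ACC-101: transfer
ACC-106: interest
ACC-106: interest
ACC-106: fee     
ACC-106: refund  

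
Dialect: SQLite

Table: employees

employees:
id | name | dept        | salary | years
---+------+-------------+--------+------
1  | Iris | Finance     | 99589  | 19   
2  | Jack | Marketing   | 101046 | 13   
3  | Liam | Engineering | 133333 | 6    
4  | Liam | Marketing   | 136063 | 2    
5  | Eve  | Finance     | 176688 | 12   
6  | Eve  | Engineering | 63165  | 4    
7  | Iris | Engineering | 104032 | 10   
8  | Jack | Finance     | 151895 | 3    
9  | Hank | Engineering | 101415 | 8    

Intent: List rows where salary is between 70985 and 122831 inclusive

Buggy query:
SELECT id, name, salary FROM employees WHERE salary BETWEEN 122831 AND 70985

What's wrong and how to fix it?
Bug: The bounds are reversed; BETWEEN a AND b requires a <= b to match anything

Fix: Swap the bounds so the smaller value comes first

Corrected query:
SELECT id, name, salary FROM employees WHERE salary BETWEEN 70985 AND 122831

Result:
id | name | salary
---+------+-------
1  | Iris | 99589 
2  | Jack | 101046
7  | Iris | 104032
9  | Hank | 101415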